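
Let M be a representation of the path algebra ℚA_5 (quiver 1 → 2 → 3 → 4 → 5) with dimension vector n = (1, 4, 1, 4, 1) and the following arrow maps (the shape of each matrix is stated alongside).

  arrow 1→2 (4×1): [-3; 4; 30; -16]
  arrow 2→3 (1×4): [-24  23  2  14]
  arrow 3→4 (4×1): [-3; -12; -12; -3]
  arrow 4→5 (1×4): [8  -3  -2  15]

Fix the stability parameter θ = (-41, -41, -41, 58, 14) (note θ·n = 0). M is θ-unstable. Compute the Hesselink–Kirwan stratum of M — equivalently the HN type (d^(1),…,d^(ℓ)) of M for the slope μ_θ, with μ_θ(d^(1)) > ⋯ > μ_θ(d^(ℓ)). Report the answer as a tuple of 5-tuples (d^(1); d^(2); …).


Via rank(M_{q-1}∘⋯∘M_p): M ≅ I[1,2], I[2,2]^2, I[2,5], I[4,4]^3.
μ_θ-semistable layers: μ^(1)=58; μ^(2)=36; μ^(3)=-41

((0, 0, 0, 3, 0); (0, 0, 0, 1, 1); (1, 4, 1, 0, 0))


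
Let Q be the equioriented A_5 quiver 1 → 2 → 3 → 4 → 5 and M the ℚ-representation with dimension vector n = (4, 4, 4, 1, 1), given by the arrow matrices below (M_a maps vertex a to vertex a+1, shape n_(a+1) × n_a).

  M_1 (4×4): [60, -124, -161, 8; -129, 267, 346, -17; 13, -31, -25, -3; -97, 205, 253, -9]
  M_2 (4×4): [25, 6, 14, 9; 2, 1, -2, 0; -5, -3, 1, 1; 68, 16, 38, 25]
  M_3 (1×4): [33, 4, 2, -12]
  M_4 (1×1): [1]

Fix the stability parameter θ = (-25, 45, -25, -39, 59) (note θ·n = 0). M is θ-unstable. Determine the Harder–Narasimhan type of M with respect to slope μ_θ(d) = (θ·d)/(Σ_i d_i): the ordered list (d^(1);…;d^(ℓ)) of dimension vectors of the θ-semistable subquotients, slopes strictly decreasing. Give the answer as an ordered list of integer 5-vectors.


Interval decomposition of M: I[1,3]^3, I[1,5].
HN type (ℓ=4): μ^(1)=59; μ^(2)=10; μ^(3)=-19/3; μ^(4)=-25

((0, 0, 0, 0, 1); (0, 3, 3, 0, 0); (0, 1, 1, 1, 0); (4, 0, 0, 0, 0))


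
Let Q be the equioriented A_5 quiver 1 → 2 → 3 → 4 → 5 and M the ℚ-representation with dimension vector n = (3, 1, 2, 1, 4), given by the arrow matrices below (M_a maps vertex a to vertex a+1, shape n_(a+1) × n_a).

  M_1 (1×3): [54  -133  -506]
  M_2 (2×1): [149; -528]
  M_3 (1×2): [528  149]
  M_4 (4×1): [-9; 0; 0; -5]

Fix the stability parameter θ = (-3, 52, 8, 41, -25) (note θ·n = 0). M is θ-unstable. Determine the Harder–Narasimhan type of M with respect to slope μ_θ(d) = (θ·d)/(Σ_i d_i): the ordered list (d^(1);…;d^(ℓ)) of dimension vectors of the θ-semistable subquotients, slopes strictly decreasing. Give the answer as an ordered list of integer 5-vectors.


Barcode: M ≅ I[1,1]^2, I[1,3], I[3,5], I[5,5]^3. HN layers by μ_θ (4 steps, strictly decreasing):
  μ^(1)=30; μ^(2)=8; μ^(3)=-3; μ^(4)=-25

((0, 1, 1, 0, 0); (0, 0, 1, 1, 1); (3, 0, 0, 0, 0); (0, 0, 0, 0, 3))


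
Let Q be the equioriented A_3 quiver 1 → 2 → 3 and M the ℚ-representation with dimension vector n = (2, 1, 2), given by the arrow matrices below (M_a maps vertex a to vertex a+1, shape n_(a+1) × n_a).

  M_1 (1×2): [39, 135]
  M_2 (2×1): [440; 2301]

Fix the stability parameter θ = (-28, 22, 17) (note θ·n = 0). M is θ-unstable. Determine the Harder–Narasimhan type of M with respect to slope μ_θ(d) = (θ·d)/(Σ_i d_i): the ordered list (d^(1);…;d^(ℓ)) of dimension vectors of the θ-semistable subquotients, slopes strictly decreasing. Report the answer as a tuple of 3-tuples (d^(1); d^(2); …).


Interval decomposition of M: I[1,1], I[1,3], I[3,3].
HN type (ℓ=3): μ^(1)=39/2; μ^(2)=17; μ^(3)=-28

((0, 1, 1); (0, 0, 1); (2, 0, 0))


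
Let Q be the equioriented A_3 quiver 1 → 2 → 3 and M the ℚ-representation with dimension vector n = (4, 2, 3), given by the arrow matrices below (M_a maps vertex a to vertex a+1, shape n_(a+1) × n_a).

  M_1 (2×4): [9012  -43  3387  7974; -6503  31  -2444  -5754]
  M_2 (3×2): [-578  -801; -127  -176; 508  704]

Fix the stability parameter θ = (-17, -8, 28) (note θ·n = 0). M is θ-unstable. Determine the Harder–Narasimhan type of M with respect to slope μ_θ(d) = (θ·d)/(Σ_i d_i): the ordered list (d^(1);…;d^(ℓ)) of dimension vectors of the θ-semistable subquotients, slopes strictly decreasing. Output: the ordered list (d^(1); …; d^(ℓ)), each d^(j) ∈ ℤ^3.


Via rank(M_{q-1}∘⋯∘M_p): M ≅ I[1,1]^2, I[1,3]^2, I[3,3].
μ_θ-semistable layers: μ^(1)=28; μ^(2)=-8; μ^(3)=-17

((0, 0, 3); (0, 2, 0); (4, 0, 0))


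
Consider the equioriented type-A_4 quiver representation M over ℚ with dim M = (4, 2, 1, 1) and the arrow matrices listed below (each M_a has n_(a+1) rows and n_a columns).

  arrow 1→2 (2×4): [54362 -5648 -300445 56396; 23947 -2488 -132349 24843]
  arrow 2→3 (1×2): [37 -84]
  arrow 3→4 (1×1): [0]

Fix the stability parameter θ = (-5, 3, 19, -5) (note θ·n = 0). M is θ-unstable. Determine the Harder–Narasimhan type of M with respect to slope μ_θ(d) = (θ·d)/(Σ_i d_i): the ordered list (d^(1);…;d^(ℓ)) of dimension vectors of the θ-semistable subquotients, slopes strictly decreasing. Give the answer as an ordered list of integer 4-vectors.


Barcode: M ≅ I[1,1]^2, I[1,2], I[1,3], I[4,4]. HN layers by μ_θ (3 steps, strictly decreasing):
  μ^(1)=19; μ^(2)=3; μ^(3)=-5

((0, 0, 1, 0); (0, 2, 0, 0); (4, 0, 0, 1))


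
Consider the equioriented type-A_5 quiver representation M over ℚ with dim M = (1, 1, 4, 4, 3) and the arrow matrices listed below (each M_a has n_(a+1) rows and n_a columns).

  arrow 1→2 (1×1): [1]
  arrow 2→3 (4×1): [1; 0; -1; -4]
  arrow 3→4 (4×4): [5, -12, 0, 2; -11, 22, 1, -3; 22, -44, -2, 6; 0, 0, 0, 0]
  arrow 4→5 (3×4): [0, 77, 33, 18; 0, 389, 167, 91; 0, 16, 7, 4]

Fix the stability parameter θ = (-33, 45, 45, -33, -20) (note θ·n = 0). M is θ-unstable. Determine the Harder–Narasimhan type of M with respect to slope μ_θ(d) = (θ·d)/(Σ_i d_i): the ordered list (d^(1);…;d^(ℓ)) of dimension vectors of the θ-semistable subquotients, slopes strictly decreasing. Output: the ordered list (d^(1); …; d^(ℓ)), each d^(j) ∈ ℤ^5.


Interval decomposition of M: I[1,4], I[3,3]^2, I[3,5], I[4,5]^2.
HN type (ℓ=5): μ^(1)=45; μ^(2)=19; μ^(3)=-8/3; μ^(4)=-20; μ^(5)=-33

((0, 0, 2, 0, 0); (0, 1, 1, 1, 0); (0, 0, 1, 1, 1); (0, 0, 0, 0, 2); (1, 0, 0, 2, 0))


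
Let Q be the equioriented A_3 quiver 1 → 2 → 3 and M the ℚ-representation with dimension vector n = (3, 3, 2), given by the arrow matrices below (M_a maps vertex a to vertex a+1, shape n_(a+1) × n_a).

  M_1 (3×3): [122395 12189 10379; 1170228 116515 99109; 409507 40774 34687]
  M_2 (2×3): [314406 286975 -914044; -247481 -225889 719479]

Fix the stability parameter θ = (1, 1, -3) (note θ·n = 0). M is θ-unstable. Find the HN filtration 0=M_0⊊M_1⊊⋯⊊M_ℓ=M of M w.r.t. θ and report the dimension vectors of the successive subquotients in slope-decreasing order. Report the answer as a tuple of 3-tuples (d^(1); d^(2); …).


Interval decomposition of M: I[1,2], I[1,3]^2.
HN type (ℓ=2): μ^(1)=1; μ^(2)=-1/3

((1, 1, 0); (2, 2, 2))


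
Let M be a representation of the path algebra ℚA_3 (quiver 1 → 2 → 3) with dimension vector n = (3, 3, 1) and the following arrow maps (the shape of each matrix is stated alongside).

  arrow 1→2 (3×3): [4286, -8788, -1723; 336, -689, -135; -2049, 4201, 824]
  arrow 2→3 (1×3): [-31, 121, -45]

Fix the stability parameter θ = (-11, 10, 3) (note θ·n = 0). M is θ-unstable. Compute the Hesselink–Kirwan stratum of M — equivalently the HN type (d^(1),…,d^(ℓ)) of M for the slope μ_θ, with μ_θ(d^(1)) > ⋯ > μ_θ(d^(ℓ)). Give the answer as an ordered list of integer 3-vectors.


Interval decomposition of M: I[1,2]^2, I[1,3].
HN type (ℓ=3): μ^(1)=10; μ^(2)=13/2; μ^(3)=-11

((0, 2, 0); (0, 1, 1); (3, 0, 0))


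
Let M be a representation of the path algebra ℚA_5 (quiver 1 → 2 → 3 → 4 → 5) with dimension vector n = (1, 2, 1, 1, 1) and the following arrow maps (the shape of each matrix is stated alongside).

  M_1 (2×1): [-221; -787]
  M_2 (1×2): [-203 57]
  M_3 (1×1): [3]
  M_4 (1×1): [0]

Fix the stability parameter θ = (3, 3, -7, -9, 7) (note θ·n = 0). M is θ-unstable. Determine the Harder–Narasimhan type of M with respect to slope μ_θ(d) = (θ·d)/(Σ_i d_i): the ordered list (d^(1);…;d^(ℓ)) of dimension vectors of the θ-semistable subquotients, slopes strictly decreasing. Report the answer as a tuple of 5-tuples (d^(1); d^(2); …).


Via rank(M_{q-1}∘⋯∘M_p): M ≅ I[1,4], I[2,2], I[5,5].
μ_θ-semistable layers: μ^(1)=7; μ^(2)=3; μ^(3)=-5/2

((0, 0, 0, 0, 1); (0, 1, 0, 0, 0); (1, 1, 1, 1, 0))


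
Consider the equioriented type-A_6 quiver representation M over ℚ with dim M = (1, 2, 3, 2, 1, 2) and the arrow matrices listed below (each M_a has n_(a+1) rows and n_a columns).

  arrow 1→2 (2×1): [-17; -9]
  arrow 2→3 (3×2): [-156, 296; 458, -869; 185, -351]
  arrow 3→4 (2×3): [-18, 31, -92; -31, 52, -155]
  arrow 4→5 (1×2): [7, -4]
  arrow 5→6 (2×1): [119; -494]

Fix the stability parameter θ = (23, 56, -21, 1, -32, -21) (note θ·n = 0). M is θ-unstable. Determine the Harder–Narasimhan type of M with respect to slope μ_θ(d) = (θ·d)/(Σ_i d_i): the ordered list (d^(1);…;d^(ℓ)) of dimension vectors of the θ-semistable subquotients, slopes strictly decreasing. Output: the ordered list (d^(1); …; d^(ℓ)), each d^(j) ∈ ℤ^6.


Via rank(M_{q-1}∘⋯∘M_p): M ≅ I[1,6], I[2,4], I[3,3], I[6,6].
μ_θ-semistable layers: μ^(1)=12; μ^(2)=1; μ^(3)=-21

((0, 1, 1, 1, 0, 0); (1, 1, 1, 1, 1, 1); (0, 0, 1, 0, 0, 1))


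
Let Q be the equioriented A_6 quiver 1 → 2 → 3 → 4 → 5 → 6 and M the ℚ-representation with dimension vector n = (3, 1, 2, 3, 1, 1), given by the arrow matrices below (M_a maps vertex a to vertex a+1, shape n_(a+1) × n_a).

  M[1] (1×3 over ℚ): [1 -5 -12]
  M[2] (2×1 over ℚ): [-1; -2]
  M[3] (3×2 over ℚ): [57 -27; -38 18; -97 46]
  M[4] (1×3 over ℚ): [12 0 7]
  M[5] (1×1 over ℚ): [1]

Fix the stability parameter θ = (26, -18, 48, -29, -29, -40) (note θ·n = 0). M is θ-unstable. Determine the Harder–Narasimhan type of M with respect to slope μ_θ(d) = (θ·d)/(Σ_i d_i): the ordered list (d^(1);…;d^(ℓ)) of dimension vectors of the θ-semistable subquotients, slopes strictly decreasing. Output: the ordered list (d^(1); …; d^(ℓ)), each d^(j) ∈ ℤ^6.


Via rank(M_{q-1}∘⋯∘M_p): M ≅ I[1,1]^2, I[1,6], I[3,4], I[4,4].
μ_θ-semistable layers: μ^(1)=26; μ^(2)=19/2; μ^(3)=-7; μ^(4)=-29

((2, 0, 0, 0, 0, 0); (0, 0, 1, 1, 0, 0); (1, 1, 1, 1, 1, 1); (0, 0, 0, 1, 0, 0))


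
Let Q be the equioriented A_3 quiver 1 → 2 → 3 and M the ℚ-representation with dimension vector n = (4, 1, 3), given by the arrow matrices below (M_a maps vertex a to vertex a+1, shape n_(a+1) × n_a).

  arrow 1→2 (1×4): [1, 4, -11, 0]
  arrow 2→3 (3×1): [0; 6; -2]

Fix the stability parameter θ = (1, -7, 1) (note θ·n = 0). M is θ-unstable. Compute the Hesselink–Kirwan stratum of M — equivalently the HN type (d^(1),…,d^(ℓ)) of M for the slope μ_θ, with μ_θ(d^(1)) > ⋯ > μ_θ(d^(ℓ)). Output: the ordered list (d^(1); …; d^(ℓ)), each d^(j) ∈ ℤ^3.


Via rank(M_{q-1}∘⋯∘M_p): M ≅ I[1,1]^3, I[1,3], I[3,3]^2.
μ_θ-semistable layers: μ^(1)=1; μ^(2)=-3

((3, 0, 3); (1, 1, 0))


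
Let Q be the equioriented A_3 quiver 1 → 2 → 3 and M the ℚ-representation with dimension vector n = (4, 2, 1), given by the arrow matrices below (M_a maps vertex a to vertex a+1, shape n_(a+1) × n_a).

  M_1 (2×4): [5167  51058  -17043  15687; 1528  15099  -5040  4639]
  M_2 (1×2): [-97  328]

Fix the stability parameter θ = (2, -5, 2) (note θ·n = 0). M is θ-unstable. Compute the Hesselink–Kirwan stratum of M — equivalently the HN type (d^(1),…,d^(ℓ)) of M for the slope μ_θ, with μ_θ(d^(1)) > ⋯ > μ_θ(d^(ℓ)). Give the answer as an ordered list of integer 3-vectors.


Interval decomposition of M: I[1,1]^2, I[1,2], I[1,3].
HN type (ℓ=2): μ^(1)=2; μ^(2)=-3/2

((2, 0, 1); (2, 2, 0))


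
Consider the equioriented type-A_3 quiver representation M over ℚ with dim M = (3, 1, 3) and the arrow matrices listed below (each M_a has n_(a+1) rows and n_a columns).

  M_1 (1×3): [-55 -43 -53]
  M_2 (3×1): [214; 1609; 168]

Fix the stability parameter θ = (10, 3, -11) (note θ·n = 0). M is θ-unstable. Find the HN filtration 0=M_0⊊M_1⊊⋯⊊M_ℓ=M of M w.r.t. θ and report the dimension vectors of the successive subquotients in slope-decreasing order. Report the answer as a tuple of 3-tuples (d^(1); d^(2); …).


Barcode: M ≅ I[1,1]^2, I[1,3], I[3,3]^2. HN layers by μ_θ (3 steps, strictly decreasing):
  μ^(1)=10; μ^(2)=2/3; μ^(3)=-11

((2, 0, 0); (1, 1, 1); (0, 0, 2))


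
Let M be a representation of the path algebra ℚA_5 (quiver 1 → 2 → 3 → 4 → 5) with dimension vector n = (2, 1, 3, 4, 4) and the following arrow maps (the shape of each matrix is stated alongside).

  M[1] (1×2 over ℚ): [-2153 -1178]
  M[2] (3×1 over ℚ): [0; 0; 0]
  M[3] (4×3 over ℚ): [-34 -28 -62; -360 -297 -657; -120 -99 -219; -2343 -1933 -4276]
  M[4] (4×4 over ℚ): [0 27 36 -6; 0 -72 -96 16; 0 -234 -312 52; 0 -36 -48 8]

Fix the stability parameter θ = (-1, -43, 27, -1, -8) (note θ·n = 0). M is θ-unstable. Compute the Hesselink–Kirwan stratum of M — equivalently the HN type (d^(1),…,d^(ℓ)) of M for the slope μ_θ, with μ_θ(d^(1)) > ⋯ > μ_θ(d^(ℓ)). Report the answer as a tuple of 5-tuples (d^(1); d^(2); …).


Interval decomposition of M: I[1,1], I[1,2], I[3,3], I[3,4], I[3,5], I[4,4]^2, I[5,5]^3.
HN type (ℓ=6): μ^(1)=27; μ^(2)=13; μ^(3)=6; μ^(4)=-1; μ^(5)=-8; μ^(6)=-22

((0, 0, 1, 0, 0); (0, 0, 1, 1, 0); (0, 0, 1, 1, 1); (1, 0, 0, 2, 0); (0, 0, 0, 0, 3); (1, 1, 0, 0, 0))


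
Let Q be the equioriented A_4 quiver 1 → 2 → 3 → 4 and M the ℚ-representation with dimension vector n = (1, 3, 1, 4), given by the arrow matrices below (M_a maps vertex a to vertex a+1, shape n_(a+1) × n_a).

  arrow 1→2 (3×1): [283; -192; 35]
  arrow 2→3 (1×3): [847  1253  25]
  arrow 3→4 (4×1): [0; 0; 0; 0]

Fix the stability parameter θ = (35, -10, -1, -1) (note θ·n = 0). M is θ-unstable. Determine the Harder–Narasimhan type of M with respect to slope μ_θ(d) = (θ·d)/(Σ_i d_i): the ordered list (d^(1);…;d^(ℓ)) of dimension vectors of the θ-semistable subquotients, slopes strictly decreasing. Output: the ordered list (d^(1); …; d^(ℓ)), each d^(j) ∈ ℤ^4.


Via rank(M_{q-1}∘⋯∘M_p): M ≅ I[1,2], I[2,2], I[2,3], I[4,4]^4.
μ_θ-semistable layers: μ^(1)=25/2; μ^(2)=-1; μ^(3)=-10

((1, 1, 0, 0); (0, 0, 1, 4); (0, 2, 0, 0))


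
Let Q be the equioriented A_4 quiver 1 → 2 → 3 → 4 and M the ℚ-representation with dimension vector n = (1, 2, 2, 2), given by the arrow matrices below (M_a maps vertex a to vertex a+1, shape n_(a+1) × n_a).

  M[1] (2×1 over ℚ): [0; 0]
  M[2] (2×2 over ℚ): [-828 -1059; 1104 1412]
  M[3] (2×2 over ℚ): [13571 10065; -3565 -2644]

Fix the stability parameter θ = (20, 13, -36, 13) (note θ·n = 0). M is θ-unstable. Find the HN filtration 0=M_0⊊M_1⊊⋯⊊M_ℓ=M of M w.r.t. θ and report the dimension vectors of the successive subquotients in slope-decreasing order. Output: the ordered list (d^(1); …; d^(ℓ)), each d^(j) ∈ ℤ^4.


Interval decomposition of M: I[1,1], I[2,2], I[2,4], I[3,4].
HN type (ℓ=4): μ^(1)=20; μ^(2)=13; μ^(3)=-23/2; μ^(4)=-36

((1, 0, 0, 0); (0, 1, 0, 2); (0, 1, 1, 0); (0, 0, 1, 0))


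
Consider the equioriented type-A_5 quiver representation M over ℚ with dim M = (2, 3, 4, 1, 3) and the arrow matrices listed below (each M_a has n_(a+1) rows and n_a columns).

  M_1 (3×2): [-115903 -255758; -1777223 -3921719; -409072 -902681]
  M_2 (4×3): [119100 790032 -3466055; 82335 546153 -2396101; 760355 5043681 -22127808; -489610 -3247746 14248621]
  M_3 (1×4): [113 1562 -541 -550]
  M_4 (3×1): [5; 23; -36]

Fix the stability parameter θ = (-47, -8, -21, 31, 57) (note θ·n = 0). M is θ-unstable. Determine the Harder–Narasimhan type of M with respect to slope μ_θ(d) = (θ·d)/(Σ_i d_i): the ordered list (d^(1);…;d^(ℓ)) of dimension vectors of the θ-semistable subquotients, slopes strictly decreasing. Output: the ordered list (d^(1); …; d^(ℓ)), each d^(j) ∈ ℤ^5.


Barcode: M ≅ I[1,2], I[1,5], I[2,3], I[3,3]^2, I[5,5]^2. HN layers by μ_θ (6 steps, strictly decreasing):
  μ^(1)=57; μ^(2)=31; μ^(3)=-8; μ^(4)=-29/2; μ^(5)=-21; μ^(6)=-47

((0, 0, 0, 0, 3); (0, 0, 0, 1, 0); (0, 1, 0, 0, 0); (0, 2, 2, 0, 0); (0, 0, 2, 0, 0); (2, 0, 0, 0, 0))


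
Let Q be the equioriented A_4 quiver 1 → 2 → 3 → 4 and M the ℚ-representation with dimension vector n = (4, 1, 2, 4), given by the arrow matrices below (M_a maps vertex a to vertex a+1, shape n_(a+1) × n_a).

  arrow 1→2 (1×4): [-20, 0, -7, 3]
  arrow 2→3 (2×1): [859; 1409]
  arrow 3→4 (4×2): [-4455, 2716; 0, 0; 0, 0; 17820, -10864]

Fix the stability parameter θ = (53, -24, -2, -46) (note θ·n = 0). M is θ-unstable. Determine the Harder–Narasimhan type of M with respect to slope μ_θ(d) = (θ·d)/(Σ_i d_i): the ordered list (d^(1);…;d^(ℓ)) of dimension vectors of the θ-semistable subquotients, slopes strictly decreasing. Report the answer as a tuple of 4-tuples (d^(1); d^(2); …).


Via rank(M_{q-1}∘⋯∘M_p): M ≅ I[1,1]^3, I[1,4], I[3,3], I[4,4]^3.
μ_θ-semistable layers: μ^(1)=53; μ^(2)=-2; μ^(3)=-19/4; μ^(4)=-46

((3, 0, 0, 0); (0, 0, 1, 0); (1, 1, 1, 1); (0, 0, 0, 3))


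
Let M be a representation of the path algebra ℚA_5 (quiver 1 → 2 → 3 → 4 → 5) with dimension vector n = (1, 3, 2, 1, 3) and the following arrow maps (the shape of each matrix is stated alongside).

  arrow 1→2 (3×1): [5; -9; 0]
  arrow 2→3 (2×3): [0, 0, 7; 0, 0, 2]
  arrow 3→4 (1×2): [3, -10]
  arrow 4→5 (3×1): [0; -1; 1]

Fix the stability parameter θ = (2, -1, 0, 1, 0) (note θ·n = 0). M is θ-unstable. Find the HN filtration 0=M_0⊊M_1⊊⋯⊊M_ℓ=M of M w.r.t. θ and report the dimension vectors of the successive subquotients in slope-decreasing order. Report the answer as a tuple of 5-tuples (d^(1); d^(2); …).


Interval decomposition of M: I[1,2], I[2,2], I[2,5], I[3,3], I[5,5]^2.
HN type (ℓ=3): μ^(1)=1/2; μ^(2)=0; μ^(3)=-1

((1, 1, 0, 1, 1); (0, 0, 2, 0, 2); (0, 2, 0, 0, 0))


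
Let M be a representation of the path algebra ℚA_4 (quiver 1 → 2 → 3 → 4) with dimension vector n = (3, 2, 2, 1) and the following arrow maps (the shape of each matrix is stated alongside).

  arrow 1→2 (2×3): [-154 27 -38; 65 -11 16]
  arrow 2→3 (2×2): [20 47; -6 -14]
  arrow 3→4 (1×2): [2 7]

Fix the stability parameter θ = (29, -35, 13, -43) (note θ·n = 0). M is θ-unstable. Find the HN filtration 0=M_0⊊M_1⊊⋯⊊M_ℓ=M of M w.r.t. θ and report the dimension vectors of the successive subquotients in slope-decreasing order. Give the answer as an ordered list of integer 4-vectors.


Barcode: M ≅ I[1,1], I[1,3], I[1,4]. HN layers by μ_θ (4 steps, strictly decreasing):
  μ^(1)=29; μ^(2)=13; μ^(3)=-3; μ^(4)=-9

((1, 0, 0, 0); (0, 0, 1, 0); (1, 1, 0, 0); (1, 1, 1, 1))


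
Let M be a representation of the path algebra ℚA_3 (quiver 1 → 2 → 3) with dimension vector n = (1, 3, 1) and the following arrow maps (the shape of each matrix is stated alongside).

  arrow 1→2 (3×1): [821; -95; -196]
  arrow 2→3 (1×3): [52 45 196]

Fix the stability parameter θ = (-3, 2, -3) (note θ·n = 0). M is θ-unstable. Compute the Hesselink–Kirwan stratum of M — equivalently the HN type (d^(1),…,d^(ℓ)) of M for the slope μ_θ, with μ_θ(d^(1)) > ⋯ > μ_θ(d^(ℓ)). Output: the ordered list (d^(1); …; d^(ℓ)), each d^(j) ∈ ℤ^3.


Barcode: M ≅ I[1,3], I[2,2]^2. HN layers by μ_θ (3 steps, strictly decreasing):
  μ^(1)=2; μ^(2)=-1/2; μ^(3)=-3

((0, 2, 0); (0, 1, 1); (1, 0, 0))


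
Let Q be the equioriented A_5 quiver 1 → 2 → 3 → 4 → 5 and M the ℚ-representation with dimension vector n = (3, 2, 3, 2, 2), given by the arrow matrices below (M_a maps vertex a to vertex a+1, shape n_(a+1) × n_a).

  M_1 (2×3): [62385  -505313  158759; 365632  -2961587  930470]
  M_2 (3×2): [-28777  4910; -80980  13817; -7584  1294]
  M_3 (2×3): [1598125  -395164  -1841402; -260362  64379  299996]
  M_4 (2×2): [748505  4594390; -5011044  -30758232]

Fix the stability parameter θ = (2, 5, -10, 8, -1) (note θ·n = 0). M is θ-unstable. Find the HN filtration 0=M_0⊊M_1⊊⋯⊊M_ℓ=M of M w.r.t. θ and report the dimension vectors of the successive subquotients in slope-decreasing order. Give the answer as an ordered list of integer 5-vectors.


Via rank(M_{q-1}∘⋯∘M_p): M ≅ I[1,1], I[1,4], I[1,5], I[3,3], I[5,5].
μ_θ-semistable layers: μ^(1)=8; μ^(2)=7/2; μ^(3)=2; μ^(4)=-1; μ^(5)=-10

((0, 0, 0, 1, 0); (0, 0, 0, 1, 1); (1, 0, 0, 0, 0); (2, 2, 2, 0, 1); (0, 0, 1, 0, 0))


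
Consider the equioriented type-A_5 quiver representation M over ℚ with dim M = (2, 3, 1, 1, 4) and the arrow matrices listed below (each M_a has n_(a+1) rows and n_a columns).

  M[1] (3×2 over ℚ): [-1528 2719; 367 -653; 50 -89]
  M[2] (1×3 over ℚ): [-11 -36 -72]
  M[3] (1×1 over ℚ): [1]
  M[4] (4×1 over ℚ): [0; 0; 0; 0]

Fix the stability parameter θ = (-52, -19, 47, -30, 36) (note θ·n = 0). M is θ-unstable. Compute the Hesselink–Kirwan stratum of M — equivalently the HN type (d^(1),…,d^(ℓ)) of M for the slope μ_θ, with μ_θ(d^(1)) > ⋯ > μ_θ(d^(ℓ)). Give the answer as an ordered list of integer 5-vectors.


Barcode: M ≅ I[1,2], I[1,4], I[2,2], I[5,5]^4. HN layers by μ_θ (4 steps, strictly decreasing):
  μ^(1)=36; μ^(2)=17/2; μ^(3)=-19; μ^(4)=-52

((0, 0, 0, 0, 4); (0, 0, 1, 1, 0); (0, 3, 0, 0, 0); (2, 0, 0, 0, 0))


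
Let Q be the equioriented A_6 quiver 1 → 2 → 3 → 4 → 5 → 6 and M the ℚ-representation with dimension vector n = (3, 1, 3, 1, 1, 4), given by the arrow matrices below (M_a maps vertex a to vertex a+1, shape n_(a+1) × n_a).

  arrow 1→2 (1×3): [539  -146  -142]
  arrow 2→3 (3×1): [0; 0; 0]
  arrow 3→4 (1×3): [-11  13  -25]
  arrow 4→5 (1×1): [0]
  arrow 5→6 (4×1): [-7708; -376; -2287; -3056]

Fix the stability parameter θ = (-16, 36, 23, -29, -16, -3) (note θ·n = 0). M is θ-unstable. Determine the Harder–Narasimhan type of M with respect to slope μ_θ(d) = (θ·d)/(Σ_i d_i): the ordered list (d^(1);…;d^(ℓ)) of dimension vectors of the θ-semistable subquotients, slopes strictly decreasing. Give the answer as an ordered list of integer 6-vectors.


Barcode: M ≅ I[1,1]^2, I[1,2], I[3,3]^2, I[3,4], I[5,6], I[6,6]^3. HN layers by μ_θ (4 steps, strictly decreasing):
  μ^(1)=36; μ^(2)=23; μ^(3)=-3; μ^(4)=-16

((0, 1, 0, 0, 0, 0); (0, 0, 2, 0, 0, 0); (0, 0, 1, 1, 0, 4); (3, 0, 0, 0, 1, 0))


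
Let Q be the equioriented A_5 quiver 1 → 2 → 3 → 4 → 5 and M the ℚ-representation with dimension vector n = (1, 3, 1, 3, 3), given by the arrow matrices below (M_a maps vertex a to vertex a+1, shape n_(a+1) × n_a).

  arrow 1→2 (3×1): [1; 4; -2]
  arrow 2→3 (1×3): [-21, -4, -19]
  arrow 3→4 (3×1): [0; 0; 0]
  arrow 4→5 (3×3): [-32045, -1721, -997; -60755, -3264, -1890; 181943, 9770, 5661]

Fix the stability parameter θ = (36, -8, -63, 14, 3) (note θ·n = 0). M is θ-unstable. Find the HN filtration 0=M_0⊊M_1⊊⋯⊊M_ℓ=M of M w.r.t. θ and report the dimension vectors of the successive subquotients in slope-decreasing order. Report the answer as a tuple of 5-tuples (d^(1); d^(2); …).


Barcode: M ≅ I[1,3], I[2,2]^2, I[4,5]^3. HN layers by μ_θ (3 steps, strictly decreasing):
  μ^(1)=17/2; μ^(2)=-8; μ^(3)=-35/3

((0, 0, 0, 3, 3); (0, 2, 0, 0, 0); (1, 1, 1, 0, 0))


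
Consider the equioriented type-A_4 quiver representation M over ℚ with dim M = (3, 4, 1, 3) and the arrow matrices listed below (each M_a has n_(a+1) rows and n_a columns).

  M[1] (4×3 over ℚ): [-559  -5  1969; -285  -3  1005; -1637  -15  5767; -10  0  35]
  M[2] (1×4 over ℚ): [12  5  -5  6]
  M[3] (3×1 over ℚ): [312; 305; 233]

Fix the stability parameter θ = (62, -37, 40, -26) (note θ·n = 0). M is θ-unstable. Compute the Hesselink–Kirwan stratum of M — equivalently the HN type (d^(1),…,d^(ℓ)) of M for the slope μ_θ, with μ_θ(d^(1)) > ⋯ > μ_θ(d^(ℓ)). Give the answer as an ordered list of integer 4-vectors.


Via rank(M_{q-1}∘⋯∘M_p): M ≅ I[1,1], I[1,2], I[1,4], I[2,2]^2, I[4,4]^2.
μ_θ-semistable layers: μ^(1)=62; μ^(2)=25/2; μ^(3)=39/4; μ^(4)=-26; μ^(5)=-37

((1, 0, 0, 0); (1, 1, 0, 0); (1, 1, 1, 1); (0, 0, 0, 2); (0, 2, 0, 0))


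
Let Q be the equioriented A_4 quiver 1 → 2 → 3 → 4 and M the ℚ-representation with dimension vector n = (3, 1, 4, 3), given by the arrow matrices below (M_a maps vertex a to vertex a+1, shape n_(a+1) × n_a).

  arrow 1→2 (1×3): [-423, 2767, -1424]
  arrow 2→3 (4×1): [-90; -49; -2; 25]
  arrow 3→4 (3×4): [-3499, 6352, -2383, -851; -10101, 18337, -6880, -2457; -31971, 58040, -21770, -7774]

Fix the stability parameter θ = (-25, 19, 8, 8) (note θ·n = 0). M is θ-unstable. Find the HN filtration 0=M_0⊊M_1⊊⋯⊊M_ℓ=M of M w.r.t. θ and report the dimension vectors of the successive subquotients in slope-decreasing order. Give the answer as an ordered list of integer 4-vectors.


Barcode: M ≅ I[1,1]^2, I[1,4], I[3,3], I[3,4]^2. HN layers by μ_θ (3 steps, strictly decreasing):
  μ^(1)=35/3; μ^(2)=8; μ^(3)=-25

((0, 1, 1, 1); (0, 0, 3, 2); (3, 0, 0, 0))


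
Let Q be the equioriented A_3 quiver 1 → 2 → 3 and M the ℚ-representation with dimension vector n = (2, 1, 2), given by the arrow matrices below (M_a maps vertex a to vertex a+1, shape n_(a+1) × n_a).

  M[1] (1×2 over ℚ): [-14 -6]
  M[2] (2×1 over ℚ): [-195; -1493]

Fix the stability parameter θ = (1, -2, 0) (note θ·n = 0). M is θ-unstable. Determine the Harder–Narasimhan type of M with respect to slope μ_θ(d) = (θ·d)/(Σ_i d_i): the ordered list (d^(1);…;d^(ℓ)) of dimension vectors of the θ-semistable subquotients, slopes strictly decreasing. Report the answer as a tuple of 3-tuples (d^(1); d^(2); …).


Interval decomposition of M: I[1,1], I[1,3], I[3,3].
HN type (ℓ=3): μ^(1)=1; μ^(2)=0; μ^(3)=-1/2

((1, 0, 0); (0, 0, 2); (1, 1, 0))


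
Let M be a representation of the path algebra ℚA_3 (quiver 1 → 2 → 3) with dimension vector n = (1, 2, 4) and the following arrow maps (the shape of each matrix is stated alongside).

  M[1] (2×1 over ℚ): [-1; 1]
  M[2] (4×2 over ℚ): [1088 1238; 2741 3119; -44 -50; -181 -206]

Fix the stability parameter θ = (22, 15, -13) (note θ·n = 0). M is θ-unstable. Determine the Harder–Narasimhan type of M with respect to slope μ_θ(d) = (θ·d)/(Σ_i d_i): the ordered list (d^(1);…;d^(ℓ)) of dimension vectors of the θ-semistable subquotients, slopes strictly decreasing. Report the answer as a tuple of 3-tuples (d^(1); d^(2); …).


Barcode: M ≅ I[1,3], I[2,3], I[3,3]^2. HN layers by μ_θ (3 steps, strictly decreasing):
  μ^(1)=8; μ^(2)=1; μ^(3)=-13

((1, 1, 1); (0, 1, 1); (0, 0, 2))


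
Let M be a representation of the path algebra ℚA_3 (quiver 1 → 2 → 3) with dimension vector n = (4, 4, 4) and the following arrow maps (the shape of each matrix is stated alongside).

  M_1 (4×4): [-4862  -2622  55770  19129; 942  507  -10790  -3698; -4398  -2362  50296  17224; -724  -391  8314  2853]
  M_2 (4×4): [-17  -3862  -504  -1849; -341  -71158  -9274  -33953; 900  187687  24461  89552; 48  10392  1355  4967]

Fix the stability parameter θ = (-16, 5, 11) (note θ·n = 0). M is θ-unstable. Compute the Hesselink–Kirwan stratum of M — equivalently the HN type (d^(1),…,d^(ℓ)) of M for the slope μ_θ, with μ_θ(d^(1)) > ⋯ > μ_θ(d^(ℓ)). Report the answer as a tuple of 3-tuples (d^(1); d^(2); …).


Interval decomposition of M: I[1,3]^4.
HN type (ℓ=3): μ^(1)=11; μ^(2)=5; μ^(3)=-16

((0, 0, 4); (0, 4, 0); (4, 0, 0))


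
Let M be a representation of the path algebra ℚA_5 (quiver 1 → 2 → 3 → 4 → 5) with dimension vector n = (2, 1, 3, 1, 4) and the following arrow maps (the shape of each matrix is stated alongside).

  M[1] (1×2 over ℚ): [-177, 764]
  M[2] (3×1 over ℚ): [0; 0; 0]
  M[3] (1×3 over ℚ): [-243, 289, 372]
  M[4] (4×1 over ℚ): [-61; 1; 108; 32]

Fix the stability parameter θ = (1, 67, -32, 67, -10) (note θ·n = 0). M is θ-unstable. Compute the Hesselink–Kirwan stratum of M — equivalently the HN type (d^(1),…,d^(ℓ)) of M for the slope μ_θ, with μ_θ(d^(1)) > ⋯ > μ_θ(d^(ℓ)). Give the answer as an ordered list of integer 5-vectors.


Barcode: M ≅ I[1,1], I[1,2], I[3,3]^2, I[3,5], I[5,5]^3. HN layers by μ_θ (5 steps, strictly decreasing):
  μ^(1)=67; μ^(2)=57/2; μ^(3)=1; μ^(4)=-10; μ^(5)=-32

((0, 1, 0, 0, 0); (0, 0, 0, 1, 1); (2, 0, 0, 0, 0); (0, 0, 0, 0, 3); (0, 0, 3, 0, 0))


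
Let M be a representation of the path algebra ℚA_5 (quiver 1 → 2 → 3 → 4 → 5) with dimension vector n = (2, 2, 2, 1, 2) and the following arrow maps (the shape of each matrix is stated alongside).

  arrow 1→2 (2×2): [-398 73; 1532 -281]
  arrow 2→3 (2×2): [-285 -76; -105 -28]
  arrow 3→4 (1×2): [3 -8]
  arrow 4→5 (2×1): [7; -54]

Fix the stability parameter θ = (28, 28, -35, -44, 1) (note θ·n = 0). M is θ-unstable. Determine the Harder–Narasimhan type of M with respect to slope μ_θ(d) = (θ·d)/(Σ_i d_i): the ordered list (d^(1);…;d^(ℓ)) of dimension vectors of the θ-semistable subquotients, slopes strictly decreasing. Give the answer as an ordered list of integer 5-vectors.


Interval decomposition of M: I[1,2], I[1,5], I[3,3], I[5,5].
HN type (ℓ=4): μ^(1)=28; μ^(2)=1; μ^(3)=-23/4; μ^(4)=-35

((1, 1, 0, 0, 0); (0, 0, 0, 0, 2); (1, 1, 1, 1, 0); (0, 0, 1, 0, 0))


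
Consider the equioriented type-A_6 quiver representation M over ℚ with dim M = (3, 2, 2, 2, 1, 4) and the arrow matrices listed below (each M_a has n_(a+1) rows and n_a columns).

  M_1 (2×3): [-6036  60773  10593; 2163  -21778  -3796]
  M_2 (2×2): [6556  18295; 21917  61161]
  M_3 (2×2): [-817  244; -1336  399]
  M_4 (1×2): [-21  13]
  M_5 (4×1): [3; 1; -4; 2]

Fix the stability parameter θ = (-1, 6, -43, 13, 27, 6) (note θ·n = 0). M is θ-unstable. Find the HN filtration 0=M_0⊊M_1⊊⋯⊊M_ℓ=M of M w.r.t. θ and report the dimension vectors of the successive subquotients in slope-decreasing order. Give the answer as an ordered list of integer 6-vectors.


Barcode: M ≅ I[1,1], I[1,4], I[1,6], I[6,6]^3. HN layers by μ_θ (5 steps, strictly decreasing):
  μ^(1)=33/2; μ^(2)=13; μ^(3)=6; μ^(4)=-1; μ^(5)=-38/3

((0, 0, 0, 0, 1, 1); (0, 0, 0, 2, 0, 0); (0, 0, 0, 0, 0, 3); (1, 0, 0, 0, 0, 0); (2, 2, 2, 0, 0, 0))


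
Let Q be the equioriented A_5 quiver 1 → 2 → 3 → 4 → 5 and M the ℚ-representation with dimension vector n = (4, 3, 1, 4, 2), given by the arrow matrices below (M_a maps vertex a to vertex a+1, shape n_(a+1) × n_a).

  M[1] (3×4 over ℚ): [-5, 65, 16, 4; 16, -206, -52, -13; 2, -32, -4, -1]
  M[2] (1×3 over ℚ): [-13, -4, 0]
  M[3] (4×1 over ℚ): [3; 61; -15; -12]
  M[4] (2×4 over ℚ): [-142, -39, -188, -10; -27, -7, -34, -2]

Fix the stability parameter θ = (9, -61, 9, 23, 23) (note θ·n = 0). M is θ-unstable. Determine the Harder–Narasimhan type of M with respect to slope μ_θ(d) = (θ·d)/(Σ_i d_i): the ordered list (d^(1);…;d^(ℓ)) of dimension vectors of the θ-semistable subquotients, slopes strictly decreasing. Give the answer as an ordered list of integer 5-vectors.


Barcode: M ≅ I[1,1]^2, I[1,2], I[1,5], I[2,2], I[4,4]^2, I[4,5]. HN layers by μ_θ (4 steps, strictly decreasing):
  μ^(1)=23; μ^(2)=9; μ^(3)=-26; μ^(4)=-61

((0, 0, 0, 4, 2); (2, 0, 1, 0, 0); (2, 2, 0, 0, 0); (0, 1, 0, 0, 0))


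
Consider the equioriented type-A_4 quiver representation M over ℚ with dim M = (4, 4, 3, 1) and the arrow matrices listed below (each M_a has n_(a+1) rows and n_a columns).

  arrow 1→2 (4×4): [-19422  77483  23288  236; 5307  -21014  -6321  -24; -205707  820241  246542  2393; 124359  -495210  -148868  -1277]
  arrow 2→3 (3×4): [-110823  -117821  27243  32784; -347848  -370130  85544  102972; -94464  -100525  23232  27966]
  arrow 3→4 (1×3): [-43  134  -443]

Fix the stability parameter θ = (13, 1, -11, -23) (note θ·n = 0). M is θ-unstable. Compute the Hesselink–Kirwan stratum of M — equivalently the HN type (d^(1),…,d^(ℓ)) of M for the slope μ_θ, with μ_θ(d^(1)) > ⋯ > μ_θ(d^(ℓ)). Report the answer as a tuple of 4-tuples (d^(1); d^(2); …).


Via rank(M_{q-1}∘⋯∘M_p): M ≅ I[1,1], I[1,2], I[1,3], I[1,4], I[2,2], I[3,3].
μ_θ-semistable layers: μ^(1)=13; μ^(2)=7; μ^(3)=1; μ^(4)=-5; μ^(5)=-11

((1, 0, 0, 0); (1, 1, 0, 0); (1, 2, 1, 0); (1, 1, 1, 1); (0, 0, 1, 0))


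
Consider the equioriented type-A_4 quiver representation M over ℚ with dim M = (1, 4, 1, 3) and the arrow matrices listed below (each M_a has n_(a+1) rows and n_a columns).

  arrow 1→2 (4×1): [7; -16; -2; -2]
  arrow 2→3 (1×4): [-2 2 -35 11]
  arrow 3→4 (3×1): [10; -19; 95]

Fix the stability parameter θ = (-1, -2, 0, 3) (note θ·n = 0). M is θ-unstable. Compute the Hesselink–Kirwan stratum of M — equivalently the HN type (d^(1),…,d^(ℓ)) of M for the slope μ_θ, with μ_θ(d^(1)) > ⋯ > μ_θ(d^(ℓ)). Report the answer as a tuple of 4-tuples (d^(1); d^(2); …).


Interval decomposition of M: I[1,4], I[2,2]^3, I[4,4]^2.
HN type (ℓ=4): μ^(1)=3; μ^(2)=0; μ^(3)=-3/2; μ^(4)=-2

((0, 0, 0, 3); (0, 0, 1, 0); (1, 1, 0, 0); (0, 3, 0, 0))


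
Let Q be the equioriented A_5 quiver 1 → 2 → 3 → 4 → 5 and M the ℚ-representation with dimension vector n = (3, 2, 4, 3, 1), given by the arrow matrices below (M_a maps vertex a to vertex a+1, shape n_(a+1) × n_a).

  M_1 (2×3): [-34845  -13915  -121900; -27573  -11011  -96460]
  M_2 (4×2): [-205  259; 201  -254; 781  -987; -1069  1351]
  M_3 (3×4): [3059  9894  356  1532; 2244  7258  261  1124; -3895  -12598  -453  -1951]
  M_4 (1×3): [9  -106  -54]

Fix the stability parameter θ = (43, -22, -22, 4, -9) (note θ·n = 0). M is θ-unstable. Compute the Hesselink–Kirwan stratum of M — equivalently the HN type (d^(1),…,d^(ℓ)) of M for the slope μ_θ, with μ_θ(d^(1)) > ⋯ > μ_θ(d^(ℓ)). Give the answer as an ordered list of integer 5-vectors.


Barcode: M ≅ I[1,1]^2, I[1,5], I[2,4], I[3,3], I[3,4]. HN layers by μ_θ (4 steps, strictly decreasing):
  μ^(1)=43; μ^(2)=4; μ^(3)=-6/5; μ^(4)=-22

((2, 0, 0, 0, 0); (0, 0, 0, 2, 0); (1, 1, 1, 1, 1); (0, 1, 3, 0, 0))


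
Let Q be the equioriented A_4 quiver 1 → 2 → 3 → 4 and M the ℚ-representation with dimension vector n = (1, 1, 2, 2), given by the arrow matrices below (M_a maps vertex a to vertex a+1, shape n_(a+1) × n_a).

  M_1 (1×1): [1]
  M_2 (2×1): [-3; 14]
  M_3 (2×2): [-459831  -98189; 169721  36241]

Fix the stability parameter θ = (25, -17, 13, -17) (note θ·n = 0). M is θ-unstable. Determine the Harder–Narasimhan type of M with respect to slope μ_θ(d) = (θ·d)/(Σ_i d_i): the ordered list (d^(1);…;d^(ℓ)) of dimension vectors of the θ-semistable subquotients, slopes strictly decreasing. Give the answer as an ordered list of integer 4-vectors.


Barcode: M ≅ I[1,4], I[3,4]. HN layers by μ_θ (2 steps, strictly decreasing):
  μ^(1)=1; μ^(2)=-2

((1, 1, 1, 1); (0, 0, 1, 1))


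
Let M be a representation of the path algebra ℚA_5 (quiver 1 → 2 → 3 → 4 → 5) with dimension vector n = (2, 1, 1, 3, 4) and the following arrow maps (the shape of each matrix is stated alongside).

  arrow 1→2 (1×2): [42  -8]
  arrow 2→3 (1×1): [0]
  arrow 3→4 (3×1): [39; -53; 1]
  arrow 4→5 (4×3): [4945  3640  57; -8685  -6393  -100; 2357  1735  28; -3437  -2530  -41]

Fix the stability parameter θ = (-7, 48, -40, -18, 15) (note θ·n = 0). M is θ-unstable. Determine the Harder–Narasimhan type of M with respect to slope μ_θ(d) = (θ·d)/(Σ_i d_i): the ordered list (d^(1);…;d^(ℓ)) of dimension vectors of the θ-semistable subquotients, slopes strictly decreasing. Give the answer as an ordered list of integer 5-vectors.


Barcode: M ≅ I[1,1], I[1,2], I[3,5], I[4,5]^2, I[5,5]. HN layers by μ_θ (5 steps, strictly decreasing):
  μ^(1)=48; μ^(2)=15; μ^(3)=-7; μ^(4)=-18; μ^(5)=-40

((0, 1, 0, 0, 0); (0, 0, 0, 0, 4); (2, 0, 0, 0, 0); (0, 0, 0, 3, 0); (0, 0, 1, 0, 0))


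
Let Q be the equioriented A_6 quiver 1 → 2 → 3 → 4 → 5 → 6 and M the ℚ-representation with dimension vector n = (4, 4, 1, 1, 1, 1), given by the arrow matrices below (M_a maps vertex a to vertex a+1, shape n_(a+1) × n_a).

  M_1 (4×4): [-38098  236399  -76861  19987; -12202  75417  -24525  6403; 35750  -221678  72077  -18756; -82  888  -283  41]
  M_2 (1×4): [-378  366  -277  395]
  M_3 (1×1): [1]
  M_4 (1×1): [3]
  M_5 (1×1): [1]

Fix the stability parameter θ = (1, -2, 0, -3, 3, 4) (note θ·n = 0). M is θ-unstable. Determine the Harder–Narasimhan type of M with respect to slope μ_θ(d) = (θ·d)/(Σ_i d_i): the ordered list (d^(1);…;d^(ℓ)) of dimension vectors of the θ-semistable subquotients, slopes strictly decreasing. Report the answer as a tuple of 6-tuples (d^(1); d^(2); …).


Interval decomposition of M: I[1,1], I[1,2]^2, I[1,6], I[2,2].
HN type (ℓ=6): μ^(1)=4; μ^(2)=3; μ^(3)=1; μ^(4)=-1/2; μ^(5)=-1; μ^(6)=-2

((0, 0, 0, 0, 0, 1); (0, 0, 0, 0, 1, 0); (1, 0, 0, 0, 0, 0); (2, 2, 0, 0, 0, 0); (1, 1, 1, 1, 0, 0); (0, 1, 0, 0, 0, 0))


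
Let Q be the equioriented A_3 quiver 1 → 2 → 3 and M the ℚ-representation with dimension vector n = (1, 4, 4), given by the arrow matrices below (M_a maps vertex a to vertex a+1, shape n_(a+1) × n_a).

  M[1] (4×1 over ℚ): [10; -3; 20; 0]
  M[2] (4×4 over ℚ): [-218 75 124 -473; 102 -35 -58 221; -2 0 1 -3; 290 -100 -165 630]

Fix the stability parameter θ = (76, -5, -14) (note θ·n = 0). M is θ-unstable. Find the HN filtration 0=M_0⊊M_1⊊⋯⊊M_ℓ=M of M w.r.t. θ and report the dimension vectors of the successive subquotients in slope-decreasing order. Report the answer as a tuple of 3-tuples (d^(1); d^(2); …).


Interval decomposition of M: I[1,3], I[2,2], I[2,3]^2, I[3,3].
HN type (ℓ=4): μ^(1)=19; μ^(2)=-5; μ^(3)=-19/2; μ^(4)=-14

((1, 1, 1); (0, 1, 0); (0, 2, 2); (0, 0, 1))


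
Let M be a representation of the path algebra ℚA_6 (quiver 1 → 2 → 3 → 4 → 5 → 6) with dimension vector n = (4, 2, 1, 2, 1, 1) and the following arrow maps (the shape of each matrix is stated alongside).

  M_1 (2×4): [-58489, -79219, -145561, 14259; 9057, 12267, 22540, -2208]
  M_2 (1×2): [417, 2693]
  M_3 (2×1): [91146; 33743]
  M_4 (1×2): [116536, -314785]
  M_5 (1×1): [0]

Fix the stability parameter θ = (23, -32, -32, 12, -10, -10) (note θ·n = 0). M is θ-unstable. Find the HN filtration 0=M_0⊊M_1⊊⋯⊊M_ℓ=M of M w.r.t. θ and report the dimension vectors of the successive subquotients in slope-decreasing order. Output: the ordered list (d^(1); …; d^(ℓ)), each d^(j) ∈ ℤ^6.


Via rank(M_{q-1}∘⋯∘M_p): M ≅ I[1,1]^2, I[1,2], I[1,5], I[4,4], I[6,6].
μ_θ-semistable layers: μ^(1)=23; μ^(2)=12; μ^(3)=1; μ^(4)=-9/2; μ^(5)=-10; μ^(6)=-41/3

((2, 0, 0, 0, 0, 0); (0, 0, 0, 1, 0, 0); (0, 0, 0, 1, 1, 0); (1, 1, 0, 0, 0, 0); (0, 0, 0, 0, 0, 1); (1, 1, 1, 0, 0, 0))


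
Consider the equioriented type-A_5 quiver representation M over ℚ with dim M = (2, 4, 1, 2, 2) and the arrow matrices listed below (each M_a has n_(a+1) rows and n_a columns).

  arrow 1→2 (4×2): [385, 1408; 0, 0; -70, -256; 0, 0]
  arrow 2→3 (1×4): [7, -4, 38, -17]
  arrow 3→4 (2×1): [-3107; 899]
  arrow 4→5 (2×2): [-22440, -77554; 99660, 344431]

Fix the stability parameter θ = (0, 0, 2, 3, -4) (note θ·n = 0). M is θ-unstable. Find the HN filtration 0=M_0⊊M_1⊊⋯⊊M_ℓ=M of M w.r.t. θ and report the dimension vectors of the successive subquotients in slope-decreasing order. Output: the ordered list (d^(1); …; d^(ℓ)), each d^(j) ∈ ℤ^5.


Via rank(M_{q-1}∘⋯∘M_p): M ≅ I[1,1], I[1,5], I[2,2]^3, I[4,4], I[5,5].
μ_θ-semistable layers: μ^(1)=3; μ^(2)=1/3; μ^(3)=0; μ^(4)=-4

((0, 0, 0, 1, 0); (0, 0, 1, 1, 1); (2, 4, 0, 0, 0); (0, 0, 0, 0, 1))
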